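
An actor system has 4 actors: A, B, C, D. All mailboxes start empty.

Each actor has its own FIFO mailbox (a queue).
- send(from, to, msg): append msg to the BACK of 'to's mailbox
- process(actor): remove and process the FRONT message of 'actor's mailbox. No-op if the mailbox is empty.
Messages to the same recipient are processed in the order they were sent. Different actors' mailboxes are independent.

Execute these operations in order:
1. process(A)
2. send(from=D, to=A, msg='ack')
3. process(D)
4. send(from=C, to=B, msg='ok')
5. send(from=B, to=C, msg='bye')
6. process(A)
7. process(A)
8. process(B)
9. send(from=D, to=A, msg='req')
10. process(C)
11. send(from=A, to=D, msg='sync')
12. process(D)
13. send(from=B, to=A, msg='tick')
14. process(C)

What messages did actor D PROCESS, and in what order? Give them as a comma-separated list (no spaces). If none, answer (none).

Answer: sync

Derivation:
After 1 (process(A)): A:[] B:[] C:[] D:[]
After 2 (send(from=D, to=A, msg='ack')): A:[ack] B:[] C:[] D:[]
After 3 (process(D)): A:[ack] B:[] C:[] D:[]
After 4 (send(from=C, to=B, msg='ok')): A:[ack] B:[ok] C:[] D:[]
After 5 (send(from=B, to=C, msg='bye')): A:[ack] B:[ok] C:[bye] D:[]
After 6 (process(A)): A:[] B:[ok] C:[bye] D:[]
After 7 (process(A)): A:[] B:[ok] C:[bye] D:[]
After 8 (process(B)): A:[] B:[] C:[bye] D:[]
After 9 (send(from=D, to=A, msg='req')): A:[req] B:[] C:[bye] D:[]
After 10 (process(C)): A:[req] B:[] C:[] D:[]
After 11 (send(from=A, to=D, msg='sync')): A:[req] B:[] C:[] D:[sync]
After 12 (process(D)): A:[req] B:[] C:[] D:[]
After 13 (send(from=B, to=A, msg='tick')): A:[req,tick] B:[] C:[] D:[]
After 14 (process(C)): A:[req,tick] B:[] C:[] D:[]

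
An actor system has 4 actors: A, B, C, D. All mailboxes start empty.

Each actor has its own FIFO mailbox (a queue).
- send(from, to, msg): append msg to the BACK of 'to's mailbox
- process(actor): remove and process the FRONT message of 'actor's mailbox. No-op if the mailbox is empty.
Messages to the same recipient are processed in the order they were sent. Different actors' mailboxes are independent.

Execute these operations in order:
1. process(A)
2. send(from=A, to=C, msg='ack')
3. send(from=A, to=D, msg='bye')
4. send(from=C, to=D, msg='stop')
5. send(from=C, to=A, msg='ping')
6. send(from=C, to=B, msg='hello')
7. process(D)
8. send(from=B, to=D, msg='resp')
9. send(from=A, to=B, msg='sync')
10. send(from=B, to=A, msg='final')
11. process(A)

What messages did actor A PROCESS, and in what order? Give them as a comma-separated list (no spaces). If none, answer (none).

Answer: ping

Derivation:
After 1 (process(A)): A:[] B:[] C:[] D:[]
After 2 (send(from=A, to=C, msg='ack')): A:[] B:[] C:[ack] D:[]
After 3 (send(from=A, to=D, msg='bye')): A:[] B:[] C:[ack] D:[bye]
After 4 (send(from=C, to=D, msg='stop')): A:[] B:[] C:[ack] D:[bye,stop]
After 5 (send(from=C, to=A, msg='ping')): A:[ping] B:[] C:[ack] D:[bye,stop]
After 6 (send(from=C, to=B, msg='hello')): A:[ping] B:[hello] C:[ack] D:[bye,stop]
After 7 (process(D)): A:[ping] B:[hello] C:[ack] D:[stop]
After 8 (send(from=B, to=D, msg='resp')): A:[ping] B:[hello] C:[ack] D:[stop,resp]
After 9 (send(from=A, to=B, msg='sync')): A:[ping] B:[hello,sync] C:[ack] D:[stop,resp]
After 10 (send(from=B, to=A, msg='final')): A:[ping,final] B:[hello,sync] C:[ack] D:[stop,resp]
After 11 (process(A)): A:[final] B:[hello,sync] C:[ack] D:[stop,resp]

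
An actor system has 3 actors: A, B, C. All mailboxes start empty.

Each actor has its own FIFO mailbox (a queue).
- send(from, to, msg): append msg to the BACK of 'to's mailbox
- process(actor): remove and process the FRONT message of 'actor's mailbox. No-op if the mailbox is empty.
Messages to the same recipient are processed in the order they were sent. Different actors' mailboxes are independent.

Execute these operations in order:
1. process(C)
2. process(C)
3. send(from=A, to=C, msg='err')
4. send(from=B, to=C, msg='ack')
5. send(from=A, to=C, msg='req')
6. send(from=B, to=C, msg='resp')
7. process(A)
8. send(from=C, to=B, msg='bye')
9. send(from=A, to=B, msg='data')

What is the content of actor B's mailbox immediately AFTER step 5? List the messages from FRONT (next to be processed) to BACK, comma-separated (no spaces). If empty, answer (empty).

After 1 (process(C)): A:[] B:[] C:[]
After 2 (process(C)): A:[] B:[] C:[]
After 3 (send(from=A, to=C, msg='err')): A:[] B:[] C:[err]
After 4 (send(from=B, to=C, msg='ack')): A:[] B:[] C:[err,ack]
After 5 (send(from=A, to=C, msg='req')): A:[] B:[] C:[err,ack,req]

(empty)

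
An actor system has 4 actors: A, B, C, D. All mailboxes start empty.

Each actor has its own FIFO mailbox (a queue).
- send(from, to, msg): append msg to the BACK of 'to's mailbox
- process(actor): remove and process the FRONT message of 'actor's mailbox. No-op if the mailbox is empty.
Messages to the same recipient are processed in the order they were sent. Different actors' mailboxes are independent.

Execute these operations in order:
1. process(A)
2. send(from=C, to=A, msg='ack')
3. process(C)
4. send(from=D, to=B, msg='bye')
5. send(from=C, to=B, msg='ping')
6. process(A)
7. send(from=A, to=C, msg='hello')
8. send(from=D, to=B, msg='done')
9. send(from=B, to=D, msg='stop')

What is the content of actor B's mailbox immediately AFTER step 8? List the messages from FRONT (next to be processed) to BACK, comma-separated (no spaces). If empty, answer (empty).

After 1 (process(A)): A:[] B:[] C:[] D:[]
After 2 (send(from=C, to=A, msg='ack')): A:[ack] B:[] C:[] D:[]
After 3 (process(C)): A:[ack] B:[] C:[] D:[]
After 4 (send(from=D, to=B, msg='bye')): A:[ack] B:[bye] C:[] D:[]
After 5 (send(from=C, to=B, msg='ping')): A:[ack] B:[bye,ping] C:[] D:[]
After 6 (process(A)): A:[] B:[bye,ping] C:[] D:[]
After 7 (send(from=A, to=C, msg='hello')): A:[] B:[bye,ping] C:[hello] D:[]
After 8 (send(from=D, to=B, msg='done')): A:[] B:[bye,ping,done] C:[hello] D:[]

bye,ping,done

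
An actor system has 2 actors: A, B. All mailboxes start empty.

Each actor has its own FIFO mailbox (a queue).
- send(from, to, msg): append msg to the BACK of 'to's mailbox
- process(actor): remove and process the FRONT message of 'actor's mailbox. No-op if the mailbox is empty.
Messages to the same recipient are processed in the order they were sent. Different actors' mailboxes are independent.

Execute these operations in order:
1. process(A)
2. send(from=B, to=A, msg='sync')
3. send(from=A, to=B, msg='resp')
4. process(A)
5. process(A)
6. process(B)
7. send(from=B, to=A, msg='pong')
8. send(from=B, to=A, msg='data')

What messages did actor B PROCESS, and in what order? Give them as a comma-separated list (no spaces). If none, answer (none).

Answer: resp

Derivation:
After 1 (process(A)): A:[] B:[]
After 2 (send(from=B, to=A, msg='sync')): A:[sync] B:[]
After 3 (send(from=A, to=B, msg='resp')): A:[sync] B:[resp]
After 4 (process(A)): A:[] B:[resp]
After 5 (process(A)): A:[] B:[resp]
After 6 (process(B)): A:[] B:[]
After 7 (send(from=B, to=A, msg='pong')): A:[pong] B:[]
After 8 (send(from=B, to=A, msg='data')): A:[pong,data] B:[]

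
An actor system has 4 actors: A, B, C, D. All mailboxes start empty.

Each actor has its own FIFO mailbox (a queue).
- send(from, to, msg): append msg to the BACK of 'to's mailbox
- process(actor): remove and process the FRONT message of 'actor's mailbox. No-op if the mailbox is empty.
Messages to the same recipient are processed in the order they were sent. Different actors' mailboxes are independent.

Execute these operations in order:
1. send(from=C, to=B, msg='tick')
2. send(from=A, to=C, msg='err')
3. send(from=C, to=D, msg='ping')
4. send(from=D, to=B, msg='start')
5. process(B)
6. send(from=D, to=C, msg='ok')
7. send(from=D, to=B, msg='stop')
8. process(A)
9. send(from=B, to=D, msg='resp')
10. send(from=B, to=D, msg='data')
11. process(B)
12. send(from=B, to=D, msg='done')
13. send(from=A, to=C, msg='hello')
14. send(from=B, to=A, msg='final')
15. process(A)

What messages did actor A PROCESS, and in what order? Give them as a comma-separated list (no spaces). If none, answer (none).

After 1 (send(from=C, to=B, msg='tick')): A:[] B:[tick] C:[] D:[]
After 2 (send(from=A, to=C, msg='err')): A:[] B:[tick] C:[err] D:[]
After 3 (send(from=C, to=D, msg='ping')): A:[] B:[tick] C:[err] D:[ping]
After 4 (send(from=D, to=B, msg='start')): A:[] B:[tick,start] C:[err] D:[ping]
After 5 (process(B)): A:[] B:[start] C:[err] D:[ping]
After 6 (send(from=D, to=C, msg='ok')): A:[] B:[start] C:[err,ok] D:[ping]
After 7 (send(from=D, to=B, msg='stop')): A:[] B:[start,stop] C:[err,ok] D:[ping]
After 8 (process(A)): A:[] B:[start,stop] C:[err,ok] D:[ping]
After 9 (send(from=B, to=D, msg='resp')): A:[] B:[start,stop] C:[err,ok] D:[ping,resp]
After 10 (send(from=B, to=D, msg='data')): A:[] B:[start,stop] C:[err,ok] D:[ping,resp,data]
After 11 (process(B)): A:[] B:[stop] C:[err,ok] D:[ping,resp,data]
After 12 (send(from=B, to=D, msg='done')): A:[] B:[stop] C:[err,ok] D:[ping,resp,data,done]
After 13 (send(from=A, to=C, msg='hello')): A:[] B:[stop] C:[err,ok,hello] D:[ping,resp,data,done]
After 14 (send(from=B, to=A, msg='final')): A:[final] B:[stop] C:[err,ok,hello] D:[ping,resp,data,done]
After 15 (process(A)): A:[] B:[stop] C:[err,ok,hello] D:[ping,resp,data,done]

Answer: final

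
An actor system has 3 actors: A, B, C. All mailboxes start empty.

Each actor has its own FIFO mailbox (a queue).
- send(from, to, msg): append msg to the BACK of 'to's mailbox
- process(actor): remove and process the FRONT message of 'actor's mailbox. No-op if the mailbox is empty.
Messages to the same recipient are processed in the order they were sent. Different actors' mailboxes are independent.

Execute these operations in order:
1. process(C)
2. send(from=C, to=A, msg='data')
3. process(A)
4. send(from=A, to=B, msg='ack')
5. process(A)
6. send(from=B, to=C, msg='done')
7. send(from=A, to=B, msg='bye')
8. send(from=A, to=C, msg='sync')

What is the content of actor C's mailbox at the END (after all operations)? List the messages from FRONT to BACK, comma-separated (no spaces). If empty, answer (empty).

Answer: done,sync

Derivation:
After 1 (process(C)): A:[] B:[] C:[]
After 2 (send(from=C, to=A, msg='data')): A:[data] B:[] C:[]
After 3 (process(A)): A:[] B:[] C:[]
After 4 (send(from=A, to=B, msg='ack')): A:[] B:[ack] C:[]
After 5 (process(A)): A:[] B:[ack] C:[]
After 6 (send(from=B, to=C, msg='done')): A:[] B:[ack] C:[done]
After 7 (send(from=A, to=B, msg='bye')): A:[] B:[ack,bye] C:[done]
After 8 (send(from=A, to=C, msg='sync')): A:[] B:[ack,bye] C:[done,sync]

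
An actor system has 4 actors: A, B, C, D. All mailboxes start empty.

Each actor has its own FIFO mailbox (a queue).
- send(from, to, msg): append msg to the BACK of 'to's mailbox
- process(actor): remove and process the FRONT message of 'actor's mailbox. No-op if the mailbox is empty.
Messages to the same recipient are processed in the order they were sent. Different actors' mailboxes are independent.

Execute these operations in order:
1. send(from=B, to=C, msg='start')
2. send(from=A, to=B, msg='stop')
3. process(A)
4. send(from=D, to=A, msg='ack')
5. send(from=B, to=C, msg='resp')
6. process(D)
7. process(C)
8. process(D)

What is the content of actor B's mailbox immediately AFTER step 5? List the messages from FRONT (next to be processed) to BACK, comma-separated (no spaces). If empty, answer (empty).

After 1 (send(from=B, to=C, msg='start')): A:[] B:[] C:[start] D:[]
After 2 (send(from=A, to=B, msg='stop')): A:[] B:[stop] C:[start] D:[]
After 3 (process(A)): A:[] B:[stop] C:[start] D:[]
After 4 (send(from=D, to=A, msg='ack')): A:[ack] B:[stop] C:[start] D:[]
After 5 (send(from=B, to=C, msg='resp')): A:[ack] B:[stop] C:[start,resp] D:[]

stop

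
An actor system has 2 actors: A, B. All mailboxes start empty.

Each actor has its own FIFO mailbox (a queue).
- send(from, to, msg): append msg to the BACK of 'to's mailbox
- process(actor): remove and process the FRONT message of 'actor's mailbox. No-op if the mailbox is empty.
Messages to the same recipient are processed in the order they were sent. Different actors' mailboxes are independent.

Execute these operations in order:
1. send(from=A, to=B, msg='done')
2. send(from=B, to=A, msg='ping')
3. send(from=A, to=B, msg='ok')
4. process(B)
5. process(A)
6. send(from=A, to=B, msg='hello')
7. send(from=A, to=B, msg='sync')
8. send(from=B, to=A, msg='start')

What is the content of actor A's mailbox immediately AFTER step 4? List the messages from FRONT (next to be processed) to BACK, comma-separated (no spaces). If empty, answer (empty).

After 1 (send(from=A, to=B, msg='done')): A:[] B:[done]
After 2 (send(from=B, to=A, msg='ping')): A:[ping] B:[done]
After 3 (send(from=A, to=B, msg='ok')): A:[ping] B:[done,ok]
After 4 (process(B)): A:[ping] B:[ok]

ping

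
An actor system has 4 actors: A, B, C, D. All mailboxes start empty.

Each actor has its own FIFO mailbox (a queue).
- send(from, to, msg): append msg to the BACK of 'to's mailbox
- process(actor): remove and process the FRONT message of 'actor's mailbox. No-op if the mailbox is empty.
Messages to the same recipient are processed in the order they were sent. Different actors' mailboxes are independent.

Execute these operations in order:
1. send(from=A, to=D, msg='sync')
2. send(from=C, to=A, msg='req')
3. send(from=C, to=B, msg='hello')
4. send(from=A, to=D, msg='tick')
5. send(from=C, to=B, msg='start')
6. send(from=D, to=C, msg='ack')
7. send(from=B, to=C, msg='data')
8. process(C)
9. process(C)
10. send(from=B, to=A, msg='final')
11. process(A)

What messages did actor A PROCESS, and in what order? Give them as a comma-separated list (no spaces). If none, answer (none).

After 1 (send(from=A, to=D, msg='sync')): A:[] B:[] C:[] D:[sync]
After 2 (send(from=C, to=A, msg='req')): A:[req] B:[] C:[] D:[sync]
After 3 (send(from=C, to=B, msg='hello')): A:[req] B:[hello] C:[] D:[sync]
After 4 (send(from=A, to=D, msg='tick')): A:[req] B:[hello] C:[] D:[sync,tick]
After 5 (send(from=C, to=B, msg='start')): A:[req] B:[hello,start] C:[] D:[sync,tick]
After 6 (send(from=D, to=C, msg='ack')): A:[req] B:[hello,start] C:[ack] D:[sync,tick]
After 7 (send(from=B, to=C, msg='data')): A:[req] B:[hello,start] C:[ack,data] D:[sync,tick]
After 8 (process(C)): A:[req] B:[hello,start] C:[data] D:[sync,tick]
After 9 (process(C)): A:[req] B:[hello,start] C:[] D:[sync,tick]
After 10 (send(from=B, to=A, msg='final')): A:[req,final] B:[hello,start] C:[] D:[sync,tick]
After 11 (process(A)): A:[final] B:[hello,start] C:[] D:[sync,tick]

Answer: req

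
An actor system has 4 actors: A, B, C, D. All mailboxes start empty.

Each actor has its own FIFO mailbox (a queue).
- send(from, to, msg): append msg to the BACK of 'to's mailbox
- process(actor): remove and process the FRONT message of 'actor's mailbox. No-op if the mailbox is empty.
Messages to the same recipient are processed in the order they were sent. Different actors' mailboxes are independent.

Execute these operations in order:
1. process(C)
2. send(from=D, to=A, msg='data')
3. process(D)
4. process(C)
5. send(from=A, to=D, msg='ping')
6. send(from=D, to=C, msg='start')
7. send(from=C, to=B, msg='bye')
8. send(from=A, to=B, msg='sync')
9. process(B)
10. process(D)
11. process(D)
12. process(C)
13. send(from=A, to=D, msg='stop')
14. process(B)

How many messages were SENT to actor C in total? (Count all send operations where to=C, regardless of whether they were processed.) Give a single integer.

After 1 (process(C)): A:[] B:[] C:[] D:[]
After 2 (send(from=D, to=A, msg='data')): A:[data] B:[] C:[] D:[]
After 3 (process(D)): A:[data] B:[] C:[] D:[]
After 4 (process(C)): A:[data] B:[] C:[] D:[]
After 5 (send(from=A, to=D, msg='ping')): A:[data] B:[] C:[] D:[ping]
After 6 (send(from=D, to=C, msg='start')): A:[data] B:[] C:[start] D:[ping]
After 7 (send(from=C, to=B, msg='bye')): A:[data] B:[bye] C:[start] D:[ping]
After 8 (send(from=A, to=B, msg='sync')): A:[data] B:[bye,sync] C:[start] D:[ping]
After 9 (process(B)): A:[data] B:[sync] C:[start] D:[ping]
After 10 (process(D)): A:[data] B:[sync] C:[start] D:[]
After 11 (process(D)): A:[data] B:[sync] C:[start] D:[]
After 12 (process(C)): A:[data] B:[sync] C:[] D:[]
After 13 (send(from=A, to=D, msg='stop')): A:[data] B:[sync] C:[] D:[stop]
After 14 (process(B)): A:[data] B:[] C:[] D:[stop]

Answer: 1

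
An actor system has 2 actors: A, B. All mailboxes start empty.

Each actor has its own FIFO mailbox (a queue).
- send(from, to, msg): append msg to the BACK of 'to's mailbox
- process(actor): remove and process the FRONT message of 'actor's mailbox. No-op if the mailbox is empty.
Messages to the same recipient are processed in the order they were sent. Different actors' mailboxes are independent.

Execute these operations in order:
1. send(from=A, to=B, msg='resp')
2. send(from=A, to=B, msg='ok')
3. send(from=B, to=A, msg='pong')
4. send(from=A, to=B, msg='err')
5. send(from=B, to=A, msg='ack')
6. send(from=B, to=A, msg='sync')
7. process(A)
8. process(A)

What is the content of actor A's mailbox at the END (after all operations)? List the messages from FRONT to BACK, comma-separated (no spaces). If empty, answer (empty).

After 1 (send(from=A, to=B, msg='resp')): A:[] B:[resp]
After 2 (send(from=A, to=B, msg='ok')): A:[] B:[resp,ok]
After 3 (send(from=B, to=A, msg='pong')): A:[pong] B:[resp,ok]
After 4 (send(from=A, to=B, msg='err')): A:[pong] B:[resp,ok,err]
After 5 (send(from=B, to=A, msg='ack')): A:[pong,ack] B:[resp,ok,err]
After 6 (send(from=B, to=A, msg='sync')): A:[pong,ack,sync] B:[resp,ok,err]
After 7 (process(A)): A:[ack,sync] B:[resp,ok,err]
After 8 (process(A)): A:[sync] B:[resp,ok,err]

Answer: sync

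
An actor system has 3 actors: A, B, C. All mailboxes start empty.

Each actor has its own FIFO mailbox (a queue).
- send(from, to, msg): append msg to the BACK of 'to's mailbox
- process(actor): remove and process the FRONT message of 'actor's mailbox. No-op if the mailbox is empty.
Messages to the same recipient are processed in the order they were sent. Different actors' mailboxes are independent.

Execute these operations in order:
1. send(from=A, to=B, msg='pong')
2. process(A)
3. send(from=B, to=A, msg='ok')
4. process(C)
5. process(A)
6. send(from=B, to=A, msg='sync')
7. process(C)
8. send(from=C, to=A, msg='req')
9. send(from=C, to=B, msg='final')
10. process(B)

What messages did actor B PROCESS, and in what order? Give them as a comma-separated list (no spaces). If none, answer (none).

Answer: pong

Derivation:
After 1 (send(from=A, to=B, msg='pong')): A:[] B:[pong] C:[]
After 2 (process(A)): A:[] B:[pong] C:[]
After 3 (send(from=B, to=A, msg='ok')): A:[ok] B:[pong] C:[]
After 4 (process(C)): A:[ok] B:[pong] C:[]
After 5 (process(A)): A:[] B:[pong] C:[]
After 6 (send(from=B, to=A, msg='sync')): A:[sync] B:[pong] C:[]
After 7 (process(C)): A:[sync] B:[pong] C:[]
After 8 (send(from=C, to=A, msg='req')): A:[sync,req] B:[pong] C:[]
After 9 (send(from=C, to=B, msg='final')): A:[sync,req] B:[pong,final] C:[]
After 10 (process(B)): A:[sync,req] B:[final] C:[]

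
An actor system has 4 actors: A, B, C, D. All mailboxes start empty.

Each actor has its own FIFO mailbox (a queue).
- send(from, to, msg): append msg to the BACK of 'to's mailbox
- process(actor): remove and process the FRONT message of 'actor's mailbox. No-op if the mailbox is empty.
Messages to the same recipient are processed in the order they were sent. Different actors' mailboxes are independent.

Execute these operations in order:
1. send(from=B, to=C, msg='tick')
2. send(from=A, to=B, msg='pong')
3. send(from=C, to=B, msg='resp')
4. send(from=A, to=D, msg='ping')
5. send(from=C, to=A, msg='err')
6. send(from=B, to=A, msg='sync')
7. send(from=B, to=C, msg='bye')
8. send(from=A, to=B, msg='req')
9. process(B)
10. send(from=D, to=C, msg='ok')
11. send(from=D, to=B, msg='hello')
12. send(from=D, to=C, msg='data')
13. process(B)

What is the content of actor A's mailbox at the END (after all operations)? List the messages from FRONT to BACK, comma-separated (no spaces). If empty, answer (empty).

After 1 (send(from=B, to=C, msg='tick')): A:[] B:[] C:[tick] D:[]
After 2 (send(from=A, to=B, msg='pong')): A:[] B:[pong] C:[tick] D:[]
After 3 (send(from=C, to=B, msg='resp')): A:[] B:[pong,resp] C:[tick] D:[]
After 4 (send(from=A, to=D, msg='ping')): A:[] B:[pong,resp] C:[tick] D:[ping]
After 5 (send(from=C, to=A, msg='err')): A:[err] B:[pong,resp] C:[tick] D:[ping]
After 6 (send(from=B, to=A, msg='sync')): A:[err,sync] B:[pong,resp] C:[tick] D:[ping]
After 7 (send(from=B, to=C, msg='bye')): A:[err,sync] B:[pong,resp] C:[tick,bye] D:[ping]
After 8 (send(from=A, to=B, msg='req')): A:[err,sync] B:[pong,resp,req] C:[tick,bye] D:[ping]
After 9 (process(B)): A:[err,sync] B:[resp,req] C:[tick,bye] D:[ping]
After 10 (send(from=D, to=C, msg='ok')): A:[err,sync] B:[resp,req] C:[tick,bye,ok] D:[ping]
After 11 (send(from=D, to=B, msg='hello')): A:[err,sync] B:[resp,req,hello] C:[tick,bye,ok] D:[ping]
After 12 (send(from=D, to=C, msg='data')): A:[err,sync] B:[resp,req,hello] C:[tick,bye,ok,data] D:[ping]
After 13 (process(B)): A:[err,sync] B:[req,hello] C:[tick,bye,ok,data] D:[ping]

Answer: err,sync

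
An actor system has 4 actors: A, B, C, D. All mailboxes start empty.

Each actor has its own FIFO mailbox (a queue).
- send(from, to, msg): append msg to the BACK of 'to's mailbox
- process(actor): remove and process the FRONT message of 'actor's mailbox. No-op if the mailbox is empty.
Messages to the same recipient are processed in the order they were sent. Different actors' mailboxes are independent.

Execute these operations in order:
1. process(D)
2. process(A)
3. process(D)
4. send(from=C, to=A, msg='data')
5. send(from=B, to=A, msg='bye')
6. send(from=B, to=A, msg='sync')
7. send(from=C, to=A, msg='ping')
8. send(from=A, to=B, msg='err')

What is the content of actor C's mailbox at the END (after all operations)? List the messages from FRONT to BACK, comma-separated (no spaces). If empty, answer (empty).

After 1 (process(D)): A:[] B:[] C:[] D:[]
After 2 (process(A)): A:[] B:[] C:[] D:[]
After 3 (process(D)): A:[] B:[] C:[] D:[]
After 4 (send(from=C, to=A, msg='data')): A:[data] B:[] C:[] D:[]
After 5 (send(from=B, to=A, msg='bye')): A:[data,bye] B:[] C:[] D:[]
After 6 (send(from=B, to=A, msg='sync')): A:[data,bye,sync] B:[] C:[] D:[]
After 7 (send(from=C, to=A, msg='ping')): A:[data,bye,sync,ping] B:[] C:[] D:[]
After 8 (send(from=A, to=B, msg='err')): A:[data,bye,sync,ping] B:[err] C:[] D:[]

Answer: (empty)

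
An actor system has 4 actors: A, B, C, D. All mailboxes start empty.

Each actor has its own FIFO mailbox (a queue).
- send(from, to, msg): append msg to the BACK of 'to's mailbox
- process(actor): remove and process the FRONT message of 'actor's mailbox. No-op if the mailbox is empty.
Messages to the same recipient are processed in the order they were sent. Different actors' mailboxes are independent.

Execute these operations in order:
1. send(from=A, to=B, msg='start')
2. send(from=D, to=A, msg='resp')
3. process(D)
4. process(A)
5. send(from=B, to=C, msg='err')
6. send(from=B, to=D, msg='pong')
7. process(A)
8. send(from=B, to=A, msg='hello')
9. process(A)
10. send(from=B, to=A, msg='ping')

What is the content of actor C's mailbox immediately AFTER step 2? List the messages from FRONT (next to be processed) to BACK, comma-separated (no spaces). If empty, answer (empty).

After 1 (send(from=A, to=B, msg='start')): A:[] B:[start] C:[] D:[]
After 2 (send(from=D, to=A, msg='resp')): A:[resp] B:[start] C:[] D:[]

(empty)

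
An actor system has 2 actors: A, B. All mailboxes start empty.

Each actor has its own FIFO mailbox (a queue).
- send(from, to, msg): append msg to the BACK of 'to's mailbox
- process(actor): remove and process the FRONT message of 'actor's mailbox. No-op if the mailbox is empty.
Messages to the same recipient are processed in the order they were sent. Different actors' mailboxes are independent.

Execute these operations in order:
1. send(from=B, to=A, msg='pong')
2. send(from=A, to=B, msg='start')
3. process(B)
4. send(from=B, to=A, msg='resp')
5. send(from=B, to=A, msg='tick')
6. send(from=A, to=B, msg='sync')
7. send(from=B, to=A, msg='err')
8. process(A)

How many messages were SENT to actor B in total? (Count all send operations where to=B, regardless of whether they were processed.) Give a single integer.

After 1 (send(from=B, to=A, msg='pong')): A:[pong] B:[]
After 2 (send(from=A, to=B, msg='start')): A:[pong] B:[start]
After 3 (process(B)): A:[pong] B:[]
After 4 (send(from=B, to=A, msg='resp')): A:[pong,resp] B:[]
After 5 (send(from=B, to=A, msg='tick')): A:[pong,resp,tick] B:[]
After 6 (send(from=A, to=B, msg='sync')): A:[pong,resp,tick] B:[sync]
After 7 (send(from=B, to=A, msg='err')): A:[pong,resp,tick,err] B:[sync]
After 8 (process(A)): A:[resp,tick,err] B:[sync]

Answer: 2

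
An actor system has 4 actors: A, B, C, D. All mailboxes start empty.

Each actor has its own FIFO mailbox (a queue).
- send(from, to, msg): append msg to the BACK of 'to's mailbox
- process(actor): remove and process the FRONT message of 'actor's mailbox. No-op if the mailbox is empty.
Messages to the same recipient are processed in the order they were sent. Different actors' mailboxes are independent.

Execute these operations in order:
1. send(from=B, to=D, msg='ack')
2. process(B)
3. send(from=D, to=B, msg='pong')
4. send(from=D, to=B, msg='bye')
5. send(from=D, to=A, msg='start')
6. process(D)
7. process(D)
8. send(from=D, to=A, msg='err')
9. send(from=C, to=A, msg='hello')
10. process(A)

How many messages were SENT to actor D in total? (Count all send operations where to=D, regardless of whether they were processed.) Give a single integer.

Answer: 1

Derivation:
After 1 (send(from=B, to=D, msg='ack')): A:[] B:[] C:[] D:[ack]
After 2 (process(B)): A:[] B:[] C:[] D:[ack]
After 3 (send(from=D, to=B, msg='pong')): A:[] B:[pong] C:[] D:[ack]
After 4 (send(from=D, to=B, msg='bye')): A:[] B:[pong,bye] C:[] D:[ack]
After 5 (send(from=D, to=A, msg='start')): A:[start] B:[pong,bye] C:[] D:[ack]
After 6 (process(D)): A:[start] B:[pong,bye] C:[] D:[]
After 7 (process(D)): A:[start] B:[pong,bye] C:[] D:[]
After 8 (send(from=D, to=A, msg='err')): A:[start,err] B:[pong,bye] C:[] D:[]
After 9 (send(from=C, to=A, msg='hello')): A:[start,err,hello] B:[pong,bye] C:[] D:[]
After 10 (process(A)): A:[err,hello] B:[pong,bye] C:[] D:[]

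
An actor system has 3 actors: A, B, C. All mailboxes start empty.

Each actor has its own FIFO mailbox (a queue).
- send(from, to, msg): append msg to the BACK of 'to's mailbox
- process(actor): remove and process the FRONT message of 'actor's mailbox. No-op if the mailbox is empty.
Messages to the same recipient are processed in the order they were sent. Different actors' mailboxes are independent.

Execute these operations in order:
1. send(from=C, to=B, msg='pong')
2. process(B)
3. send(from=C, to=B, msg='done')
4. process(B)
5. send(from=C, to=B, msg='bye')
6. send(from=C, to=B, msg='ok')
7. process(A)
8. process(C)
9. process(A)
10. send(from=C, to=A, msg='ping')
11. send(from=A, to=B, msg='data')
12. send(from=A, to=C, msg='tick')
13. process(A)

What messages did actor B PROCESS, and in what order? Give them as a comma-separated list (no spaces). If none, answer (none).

Answer: pong,done

Derivation:
After 1 (send(from=C, to=B, msg='pong')): A:[] B:[pong] C:[]
After 2 (process(B)): A:[] B:[] C:[]
After 3 (send(from=C, to=B, msg='done')): A:[] B:[done] C:[]
After 4 (process(B)): A:[] B:[] C:[]
After 5 (send(from=C, to=B, msg='bye')): A:[] B:[bye] C:[]
After 6 (send(from=C, to=B, msg='ok')): A:[] B:[bye,ok] C:[]
After 7 (process(A)): A:[] B:[bye,ok] C:[]
After 8 (process(C)): A:[] B:[bye,ok] C:[]
After 9 (process(A)): A:[] B:[bye,ok] C:[]
After 10 (send(from=C, to=A, msg='ping')): A:[ping] B:[bye,ok] C:[]
After 11 (send(from=A, to=B, msg='data')): A:[ping] B:[bye,ok,data] C:[]
After 12 (send(from=A, to=C, msg='tick')): A:[ping] B:[bye,ok,data] C:[tick]
After 13 (process(A)): A:[] B:[bye,ok,data] C:[tick]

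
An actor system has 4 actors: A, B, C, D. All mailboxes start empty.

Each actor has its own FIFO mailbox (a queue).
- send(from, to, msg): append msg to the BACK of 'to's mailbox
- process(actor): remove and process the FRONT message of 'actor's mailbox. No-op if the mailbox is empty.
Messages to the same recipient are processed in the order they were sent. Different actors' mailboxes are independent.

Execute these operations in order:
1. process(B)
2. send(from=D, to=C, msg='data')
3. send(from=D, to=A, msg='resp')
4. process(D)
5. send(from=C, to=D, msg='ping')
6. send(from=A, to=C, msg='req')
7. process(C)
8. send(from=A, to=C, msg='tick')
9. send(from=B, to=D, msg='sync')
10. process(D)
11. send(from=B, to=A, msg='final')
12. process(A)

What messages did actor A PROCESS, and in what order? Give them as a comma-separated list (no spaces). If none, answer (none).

After 1 (process(B)): A:[] B:[] C:[] D:[]
After 2 (send(from=D, to=C, msg='data')): A:[] B:[] C:[data] D:[]
After 3 (send(from=D, to=A, msg='resp')): A:[resp] B:[] C:[data] D:[]
After 4 (process(D)): A:[resp] B:[] C:[data] D:[]
After 5 (send(from=C, to=D, msg='ping')): A:[resp] B:[] C:[data] D:[ping]
After 6 (send(from=A, to=C, msg='req')): A:[resp] B:[] C:[data,req] D:[ping]
After 7 (process(C)): A:[resp] B:[] C:[req] D:[ping]
After 8 (send(from=A, to=C, msg='tick')): A:[resp] B:[] C:[req,tick] D:[ping]
After 9 (send(from=B, to=D, msg='sync')): A:[resp] B:[] C:[req,tick] D:[ping,sync]
After 10 (process(D)): A:[resp] B:[] C:[req,tick] D:[sync]
After 11 (send(from=B, to=A, msg='final')): A:[resp,final] B:[] C:[req,tick] D:[sync]
After 12 (process(A)): A:[final] B:[] C:[req,tick] D:[sync]

Answer: resp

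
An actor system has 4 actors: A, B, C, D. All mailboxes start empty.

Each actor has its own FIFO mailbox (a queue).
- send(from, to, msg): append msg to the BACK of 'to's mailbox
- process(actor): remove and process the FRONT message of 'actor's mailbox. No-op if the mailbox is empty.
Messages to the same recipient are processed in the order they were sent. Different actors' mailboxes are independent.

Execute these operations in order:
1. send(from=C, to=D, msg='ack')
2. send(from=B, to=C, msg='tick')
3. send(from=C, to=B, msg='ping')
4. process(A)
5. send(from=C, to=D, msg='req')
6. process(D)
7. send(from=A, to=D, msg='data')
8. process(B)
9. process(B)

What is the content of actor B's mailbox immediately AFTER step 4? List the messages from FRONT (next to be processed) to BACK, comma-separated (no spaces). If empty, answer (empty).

After 1 (send(from=C, to=D, msg='ack')): A:[] B:[] C:[] D:[ack]
After 2 (send(from=B, to=C, msg='tick')): A:[] B:[] C:[tick] D:[ack]
After 3 (send(from=C, to=B, msg='ping')): A:[] B:[ping] C:[tick] D:[ack]
After 4 (process(A)): A:[] B:[ping] C:[tick] D:[ack]

ping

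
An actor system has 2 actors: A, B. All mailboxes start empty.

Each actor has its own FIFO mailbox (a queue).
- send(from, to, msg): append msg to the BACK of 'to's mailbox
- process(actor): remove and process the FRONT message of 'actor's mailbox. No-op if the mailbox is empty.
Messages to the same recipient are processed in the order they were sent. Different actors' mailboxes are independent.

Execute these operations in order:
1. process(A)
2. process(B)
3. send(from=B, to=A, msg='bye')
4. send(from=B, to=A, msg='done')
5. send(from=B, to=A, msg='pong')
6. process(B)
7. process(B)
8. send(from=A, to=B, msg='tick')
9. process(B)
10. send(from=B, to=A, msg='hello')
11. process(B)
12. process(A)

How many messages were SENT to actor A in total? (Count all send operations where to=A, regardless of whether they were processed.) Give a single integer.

After 1 (process(A)): A:[] B:[]
After 2 (process(B)): A:[] B:[]
After 3 (send(from=B, to=A, msg='bye')): A:[bye] B:[]
After 4 (send(from=B, to=A, msg='done')): A:[bye,done] B:[]
After 5 (send(from=B, to=A, msg='pong')): A:[bye,done,pong] B:[]
After 6 (process(B)): A:[bye,done,pong] B:[]
After 7 (process(B)): A:[bye,done,pong] B:[]
After 8 (send(from=A, to=B, msg='tick')): A:[bye,done,pong] B:[tick]
After 9 (process(B)): A:[bye,done,pong] B:[]
After 10 (send(from=B, to=A, msg='hello')): A:[bye,done,pong,hello] B:[]
After 11 (process(B)): A:[bye,done,pong,hello] B:[]
After 12 (process(A)): A:[done,pong,hello] B:[]

Answer: 4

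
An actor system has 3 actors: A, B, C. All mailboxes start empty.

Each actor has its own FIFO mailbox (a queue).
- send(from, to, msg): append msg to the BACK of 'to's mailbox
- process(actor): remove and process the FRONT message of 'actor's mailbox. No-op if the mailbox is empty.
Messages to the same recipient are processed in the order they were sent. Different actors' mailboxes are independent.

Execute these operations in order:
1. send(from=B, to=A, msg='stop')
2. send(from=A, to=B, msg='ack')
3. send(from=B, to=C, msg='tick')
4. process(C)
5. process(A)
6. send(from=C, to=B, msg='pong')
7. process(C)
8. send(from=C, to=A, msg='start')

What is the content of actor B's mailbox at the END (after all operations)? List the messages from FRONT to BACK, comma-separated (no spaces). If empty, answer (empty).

Answer: ack,pong

Derivation:
After 1 (send(from=B, to=A, msg='stop')): A:[stop] B:[] C:[]
After 2 (send(from=A, to=B, msg='ack')): A:[stop] B:[ack] C:[]
After 3 (send(from=B, to=C, msg='tick')): A:[stop] B:[ack] C:[tick]
After 4 (process(C)): A:[stop] B:[ack] C:[]
After 5 (process(A)): A:[] B:[ack] C:[]
After 6 (send(from=C, to=B, msg='pong')): A:[] B:[ack,pong] C:[]
After 7 (process(C)): A:[] B:[ack,pong] C:[]
After 8 (send(from=C, to=A, msg='start')): A:[start] B:[ack,pong] C:[]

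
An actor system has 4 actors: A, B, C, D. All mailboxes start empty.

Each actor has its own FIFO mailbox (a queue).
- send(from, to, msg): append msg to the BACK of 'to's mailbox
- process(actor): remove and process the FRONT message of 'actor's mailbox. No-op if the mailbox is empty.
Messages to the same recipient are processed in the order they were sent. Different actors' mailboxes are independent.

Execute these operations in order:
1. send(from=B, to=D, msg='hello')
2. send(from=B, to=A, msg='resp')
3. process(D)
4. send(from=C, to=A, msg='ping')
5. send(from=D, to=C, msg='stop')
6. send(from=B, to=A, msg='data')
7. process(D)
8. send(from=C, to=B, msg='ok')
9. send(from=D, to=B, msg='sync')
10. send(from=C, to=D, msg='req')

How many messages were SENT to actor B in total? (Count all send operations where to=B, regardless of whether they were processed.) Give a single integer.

After 1 (send(from=B, to=D, msg='hello')): A:[] B:[] C:[] D:[hello]
After 2 (send(from=B, to=A, msg='resp')): A:[resp] B:[] C:[] D:[hello]
After 3 (process(D)): A:[resp] B:[] C:[] D:[]
After 4 (send(from=C, to=A, msg='ping')): A:[resp,ping] B:[] C:[] D:[]
After 5 (send(from=D, to=C, msg='stop')): A:[resp,ping] B:[] C:[stop] D:[]
After 6 (send(from=B, to=A, msg='data')): A:[resp,ping,data] B:[] C:[stop] D:[]
After 7 (process(D)): A:[resp,ping,data] B:[] C:[stop] D:[]
After 8 (send(from=C, to=B, msg='ok')): A:[resp,ping,data] B:[ok] C:[stop] D:[]
After 9 (send(from=D, to=B, msg='sync')): A:[resp,ping,data] B:[ok,sync] C:[stop] D:[]
After 10 (send(from=C, to=D, msg='req')): A:[resp,ping,data] B:[ok,sync] C:[stop] D:[req]

Answer: 2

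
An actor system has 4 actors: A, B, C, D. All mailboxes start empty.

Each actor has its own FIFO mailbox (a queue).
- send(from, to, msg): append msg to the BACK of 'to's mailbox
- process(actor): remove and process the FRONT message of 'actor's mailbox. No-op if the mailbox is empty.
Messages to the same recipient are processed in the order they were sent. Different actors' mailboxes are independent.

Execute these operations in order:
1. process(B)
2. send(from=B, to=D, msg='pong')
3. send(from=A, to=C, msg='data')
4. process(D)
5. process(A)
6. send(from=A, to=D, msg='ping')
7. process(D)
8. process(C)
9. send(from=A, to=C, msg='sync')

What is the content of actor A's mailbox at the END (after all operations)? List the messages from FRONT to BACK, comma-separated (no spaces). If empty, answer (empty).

After 1 (process(B)): A:[] B:[] C:[] D:[]
After 2 (send(from=B, to=D, msg='pong')): A:[] B:[] C:[] D:[pong]
After 3 (send(from=A, to=C, msg='data')): A:[] B:[] C:[data] D:[pong]
After 4 (process(D)): A:[] B:[] C:[data] D:[]
After 5 (process(A)): A:[] B:[] C:[data] D:[]
After 6 (send(from=A, to=D, msg='ping')): A:[] B:[] C:[data] D:[ping]
After 7 (process(D)): A:[] B:[] C:[data] D:[]
After 8 (process(C)): A:[] B:[] C:[] D:[]
After 9 (send(from=A, to=C, msg='sync')): A:[] B:[] C:[sync] D:[]

Answer: (empty)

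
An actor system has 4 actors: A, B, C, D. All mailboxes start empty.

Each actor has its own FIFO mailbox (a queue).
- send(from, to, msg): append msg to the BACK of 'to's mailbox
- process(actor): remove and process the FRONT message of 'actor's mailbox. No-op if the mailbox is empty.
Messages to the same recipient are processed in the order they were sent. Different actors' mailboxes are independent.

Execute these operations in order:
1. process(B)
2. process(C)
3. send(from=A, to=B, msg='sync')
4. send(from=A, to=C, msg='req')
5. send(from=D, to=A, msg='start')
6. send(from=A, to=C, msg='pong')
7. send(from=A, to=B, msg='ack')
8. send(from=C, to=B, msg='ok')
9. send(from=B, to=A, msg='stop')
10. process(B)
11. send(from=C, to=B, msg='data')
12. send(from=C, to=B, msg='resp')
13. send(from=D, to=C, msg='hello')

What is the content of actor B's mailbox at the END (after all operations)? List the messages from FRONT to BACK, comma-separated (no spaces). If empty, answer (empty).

Answer: ack,ok,data,resp

Derivation:
After 1 (process(B)): A:[] B:[] C:[] D:[]
After 2 (process(C)): A:[] B:[] C:[] D:[]
After 3 (send(from=A, to=B, msg='sync')): A:[] B:[sync] C:[] D:[]
After 4 (send(from=A, to=C, msg='req')): A:[] B:[sync] C:[req] D:[]
After 5 (send(from=D, to=A, msg='start')): A:[start] B:[sync] C:[req] D:[]
After 6 (send(from=A, to=C, msg='pong')): A:[start] B:[sync] C:[req,pong] D:[]
After 7 (send(from=A, to=B, msg='ack')): A:[start] B:[sync,ack] C:[req,pong] D:[]
After 8 (send(from=C, to=B, msg='ok')): A:[start] B:[sync,ack,ok] C:[req,pong] D:[]
After 9 (send(from=B, to=A, msg='stop')): A:[start,stop] B:[sync,ack,ok] C:[req,pong] D:[]
After 10 (process(B)): A:[start,stop] B:[ack,ok] C:[req,pong] D:[]
After 11 (send(from=C, to=B, msg='data')): A:[start,stop] B:[ack,ok,data] C:[req,pong] D:[]
After 12 (send(from=C, to=B, msg='resp')): A:[start,stop] B:[ack,ok,data,resp] C:[req,pong] D:[]
After 13 (send(from=D, to=C, msg='hello')): A:[start,stop] B:[ack,ok,data,resp] C:[req,pong,hello] D:[]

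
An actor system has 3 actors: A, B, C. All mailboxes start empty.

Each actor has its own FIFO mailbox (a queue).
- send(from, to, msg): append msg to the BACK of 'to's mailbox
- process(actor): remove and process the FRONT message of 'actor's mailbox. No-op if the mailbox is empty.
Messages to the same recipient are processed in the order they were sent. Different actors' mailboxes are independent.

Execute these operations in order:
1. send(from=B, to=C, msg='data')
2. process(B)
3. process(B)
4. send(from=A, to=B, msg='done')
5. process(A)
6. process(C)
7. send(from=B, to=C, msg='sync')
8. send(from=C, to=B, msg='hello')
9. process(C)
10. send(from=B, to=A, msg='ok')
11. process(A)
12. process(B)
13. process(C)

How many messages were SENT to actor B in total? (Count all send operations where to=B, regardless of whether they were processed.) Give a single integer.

Answer: 2

Derivation:
After 1 (send(from=B, to=C, msg='data')): A:[] B:[] C:[data]
After 2 (process(B)): A:[] B:[] C:[data]
After 3 (process(B)): A:[] B:[] C:[data]
After 4 (send(from=A, to=B, msg='done')): A:[] B:[done] C:[data]
After 5 (process(A)): A:[] B:[done] C:[data]
After 6 (process(C)): A:[] B:[done] C:[]
After 7 (send(from=B, to=C, msg='sync')): A:[] B:[done] C:[sync]
After 8 (send(from=C, to=B, msg='hello')): A:[] B:[done,hello] C:[sync]
After 9 (process(C)): A:[] B:[done,hello] C:[]
After 10 (send(from=B, to=A, msg='ok')): A:[ok] B:[done,hello] C:[]
After 11 (process(A)): A:[] B:[done,hello] C:[]
After 12 (process(B)): A:[] B:[hello] C:[]
After 13 (process(C)): A:[] B:[hello] C:[]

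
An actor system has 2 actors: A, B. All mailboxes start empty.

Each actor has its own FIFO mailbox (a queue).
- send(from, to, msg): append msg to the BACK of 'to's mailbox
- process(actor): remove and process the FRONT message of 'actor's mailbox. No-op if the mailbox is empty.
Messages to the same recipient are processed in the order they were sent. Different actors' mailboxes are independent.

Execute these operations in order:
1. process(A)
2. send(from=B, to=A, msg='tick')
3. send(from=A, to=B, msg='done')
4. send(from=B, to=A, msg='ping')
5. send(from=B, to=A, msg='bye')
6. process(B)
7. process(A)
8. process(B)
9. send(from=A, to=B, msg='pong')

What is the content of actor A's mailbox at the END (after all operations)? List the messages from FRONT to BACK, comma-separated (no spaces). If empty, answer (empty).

Answer: ping,bye

Derivation:
After 1 (process(A)): A:[] B:[]
After 2 (send(from=B, to=A, msg='tick')): A:[tick] B:[]
After 3 (send(from=A, to=B, msg='done')): A:[tick] B:[done]
After 4 (send(from=B, to=A, msg='ping')): A:[tick,ping] B:[done]
After 5 (send(from=B, to=A, msg='bye')): A:[tick,ping,bye] B:[done]
After 6 (process(B)): A:[tick,ping,bye] B:[]
After 7 (process(A)): A:[ping,bye] B:[]
After 8 (process(B)): A:[ping,bye] B:[]
After 9 (send(from=A, to=B, msg='pong')): A:[ping,bye] B:[pong]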